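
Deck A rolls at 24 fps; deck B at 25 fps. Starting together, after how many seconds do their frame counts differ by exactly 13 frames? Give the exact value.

The gap grows by |25 − 24| = 1 frame per second.
Time for a 13-frame gap: 13 ÷ (1) = 13 s.

13 seconds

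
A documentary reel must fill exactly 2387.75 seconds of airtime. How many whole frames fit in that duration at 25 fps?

Frames = 2387.75 × 25 = 238775/4 ≈ 59693.7500.
Complete frames: 59693.

59693 frames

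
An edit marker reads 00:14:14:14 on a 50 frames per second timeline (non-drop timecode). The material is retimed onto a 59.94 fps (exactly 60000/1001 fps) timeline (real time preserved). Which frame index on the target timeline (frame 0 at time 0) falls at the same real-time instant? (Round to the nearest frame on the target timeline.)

frame 51206

Source frame index: (0×3600 + 14×60 + 14) × 50 + 14 = 42714.
Real time: 42714 / (50) = 21357/25 s.
Target frame: (21357/25) × (60000/1001) = 7322400/143 ≈ 51205.594 → 51206.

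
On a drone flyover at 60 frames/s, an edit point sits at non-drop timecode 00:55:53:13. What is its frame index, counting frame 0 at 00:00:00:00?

Total seconds to the label: (0 × 3600 + 55 × 60 + 53) = 3353.
Frame index = 3353 × 60 + 13 = 201193.

201193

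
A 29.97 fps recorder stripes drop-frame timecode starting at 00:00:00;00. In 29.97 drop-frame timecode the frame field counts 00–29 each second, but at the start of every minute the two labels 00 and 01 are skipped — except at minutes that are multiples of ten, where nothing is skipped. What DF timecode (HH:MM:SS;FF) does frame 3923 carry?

Ten DF minutes hold 17982 frames, so frame 3923 lies in block 0 (frames 0–17981) with 3923 frames into that block.
The block's first minute is 1800 frames and the rest 1798 each; 3923 frames reaches minute 2, so 0 × 18 + 2 × 2 = 4 labels have been skipped so far.
Adding those back, label number 3923 + 4 = 3927 at 30 labels/s is 130 s + 27 f = 0 h 2 min 10 s frame 27, i.e. 00:02:10;27.

00:02:10;27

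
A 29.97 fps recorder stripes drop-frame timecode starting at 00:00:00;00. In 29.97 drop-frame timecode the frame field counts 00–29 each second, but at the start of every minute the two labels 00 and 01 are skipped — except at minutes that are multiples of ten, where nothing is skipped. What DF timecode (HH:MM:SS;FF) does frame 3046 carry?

Ten DF minutes hold 17982 frames, so frame 3046 lies in block 0 (frames 0–17981) with 3046 frames into that block.
The block's first minute is 1800 frames and the rest 1798 each; 3046 frames reaches minute 1, so 0 × 18 + 1 × 2 = 2 labels have been skipped so far.
Adding those back, label number 3046 + 2 = 3048 at 30 labels/s is 101 s + 18 f = 0 h 1 min 41 s frame 18, i.e. 00:01:41;18.

00:01:41;18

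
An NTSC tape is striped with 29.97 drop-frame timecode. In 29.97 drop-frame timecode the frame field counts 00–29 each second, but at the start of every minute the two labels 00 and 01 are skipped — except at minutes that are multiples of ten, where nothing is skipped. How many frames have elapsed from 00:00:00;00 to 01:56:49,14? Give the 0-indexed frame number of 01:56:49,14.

210074

As if non-drop at 30 labels/s: (1 × 3600 + 56 × 60 + 49) × 30 + 14 = 210284.
Minute boundaries passed: 116; those not divisible by 10: 116 − 11 = 105; dropped labels = 2 × 105 = 210.
Actual frame index = 210284 − 210 = 210074.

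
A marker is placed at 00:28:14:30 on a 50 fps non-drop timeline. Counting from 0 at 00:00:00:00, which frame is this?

Total seconds to the label: (0 × 3600 + 28 × 60 + 14) = 1694.
Frame index = 1694 × 50 + 30 = 84730.

frame 84730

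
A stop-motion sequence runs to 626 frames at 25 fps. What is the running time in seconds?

Running time = 626 / (25) = 25.04 s.

25.04 seconds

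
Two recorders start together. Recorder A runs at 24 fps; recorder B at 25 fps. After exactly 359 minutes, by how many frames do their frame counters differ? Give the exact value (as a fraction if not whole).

21540 frames

359 min = 21540 s.
A emits 24 × 21540 = 516960 frames; B emits 25 × 21540 = 538500.
Difference = 21540 frames; B is ahead of A.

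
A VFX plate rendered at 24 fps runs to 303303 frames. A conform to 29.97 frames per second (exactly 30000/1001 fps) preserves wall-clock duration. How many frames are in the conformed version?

378750 frames

Target frames = source frames × (target rate / source rate) = 303303 × (30000/1001)/(24) = 303303 × 1250/1001 = 378750.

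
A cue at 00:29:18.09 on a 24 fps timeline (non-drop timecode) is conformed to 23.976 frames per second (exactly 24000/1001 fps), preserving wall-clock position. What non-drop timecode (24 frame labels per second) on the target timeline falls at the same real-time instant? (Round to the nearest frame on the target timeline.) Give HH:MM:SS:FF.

00:29:16:15

Source frame index: (0×3600 + 29×60 + 18) × 24 + 9 = 42201.
Real time: 42201 / (24) = 14067/8 s.
Target frame: (14067/8) × (24000/1001) = 42201000/1001 ≈ 42158.841 → 42159.
At 24 labels/s: frame 42159 → 00:29:16:15.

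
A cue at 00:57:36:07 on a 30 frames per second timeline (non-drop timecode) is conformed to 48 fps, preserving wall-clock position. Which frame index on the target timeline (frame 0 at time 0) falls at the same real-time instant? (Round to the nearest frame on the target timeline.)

frame 165899

Source frame index: (0×3600 + 57×60 + 36) × 30 + 7 = 103687.
Real time: 103687 / (30) = 103687/30 s.
Target frame: (103687/30) × (48) = 829496/5 ≈ 165899.200 → 165899.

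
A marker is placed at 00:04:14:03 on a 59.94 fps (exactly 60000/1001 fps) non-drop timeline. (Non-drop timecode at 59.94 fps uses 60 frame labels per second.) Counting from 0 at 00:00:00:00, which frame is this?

15243

Total seconds to the label: (0 × 3600 + 4 × 60 + 14) = 254.
Frame index = 254 × 60 + 3 = 15243.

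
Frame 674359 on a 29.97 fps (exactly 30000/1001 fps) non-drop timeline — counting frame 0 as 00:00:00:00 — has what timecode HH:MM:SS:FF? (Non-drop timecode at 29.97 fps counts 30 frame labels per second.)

674359 ÷ 30 = 22478 full seconds, remainder 19 frames.
22478 s = 6 h 14 min 38 s.
Timecode: 06:14:38:19.

06:14:38:19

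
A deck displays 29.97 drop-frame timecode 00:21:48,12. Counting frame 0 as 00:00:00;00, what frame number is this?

39214

As if non-drop at 30 labels/s: (0 × 3600 + 21 × 60 + 48) × 30 + 12 = 39252.
Minute boundaries passed: 21; those not divisible by 10: 21 − 2 = 19; dropped labels = 2 × 19 = 38.
Actual frame index = 39252 − 38 = 39214.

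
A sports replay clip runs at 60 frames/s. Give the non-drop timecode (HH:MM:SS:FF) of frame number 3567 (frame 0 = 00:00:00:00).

3567 ÷ 60 = 59 full seconds, remainder 27 frames.
59 s = 0 h 0 min 59 s.
Timecode: 00:00:59:27.

00:00:59:27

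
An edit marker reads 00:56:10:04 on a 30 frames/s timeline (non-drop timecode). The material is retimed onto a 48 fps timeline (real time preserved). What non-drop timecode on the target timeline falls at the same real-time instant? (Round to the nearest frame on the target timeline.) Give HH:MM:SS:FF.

00:56:10:06

Source frame index: (0×3600 + 56×60 + 10) × 30 + 4 = 101104.
Real time: 101104 / (30) = 50552/15 s.
Target frame: (50552/15) × (48) = 808832/5 ≈ 161766.400 → 161766.
At 48 labels/s: frame 161766 → 00:56:10:06.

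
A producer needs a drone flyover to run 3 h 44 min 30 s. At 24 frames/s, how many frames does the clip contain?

3 h 44 min 30 s = 13470 s.
Frames = 13470 × 24 = 323280.

323280 frames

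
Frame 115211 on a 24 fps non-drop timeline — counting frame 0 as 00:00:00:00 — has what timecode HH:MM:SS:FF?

01:20:00:11

115211 ÷ 24 = 4800 full seconds, remainder 11 frames.
4800 s = 1 h 20 min 0 s.
Timecode: 01:20:00:11.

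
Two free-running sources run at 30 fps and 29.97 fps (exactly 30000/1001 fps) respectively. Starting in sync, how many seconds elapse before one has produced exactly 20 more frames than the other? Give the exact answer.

The gap grows by |30000/1001 − 30| = 30/1001 frames per second.
Time for a 20-frame gap: 20 ÷ (30/1001) = 2002/3 s.

2002/3 seconds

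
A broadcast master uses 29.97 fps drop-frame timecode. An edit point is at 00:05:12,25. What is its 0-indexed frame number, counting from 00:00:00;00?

9375

Complete 10-minute blocks: 0, each 17982 frames → 0.
Remaining 5 whole minutes in the current block: 1800 + 4 × 1798 = 8992 frames.
Within the current minute: 12 × 30 + 25 − 2 = 383 (labels ;00/;01 skipped at this minute). Total = 0 + 8992 + 383 = 9375.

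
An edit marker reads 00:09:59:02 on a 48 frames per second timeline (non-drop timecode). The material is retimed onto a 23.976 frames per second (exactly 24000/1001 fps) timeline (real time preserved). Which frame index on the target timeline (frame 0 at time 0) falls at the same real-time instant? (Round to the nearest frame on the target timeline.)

Source frame index: (0×3600 + 9×60 + 59) × 48 + 2 = 28754.
Real time: 28754 / (48) = 14377/24 s.
Target frame: (14377/24) × (24000/1001) = 1307000/91 ≈ 14362.637 → 14363.

frame 14363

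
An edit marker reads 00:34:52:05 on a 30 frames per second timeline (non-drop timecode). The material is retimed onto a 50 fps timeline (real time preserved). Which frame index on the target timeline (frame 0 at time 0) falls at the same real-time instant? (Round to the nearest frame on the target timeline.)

Source frame index: (0×3600 + 34×60 + 52) × 30 + 5 = 62765.
Real time: 62765 / (30) = 12553/6 s.
Target frame: (12553/6) × (50) = 313825/3 ≈ 104608.333 → 104608.

frame 104608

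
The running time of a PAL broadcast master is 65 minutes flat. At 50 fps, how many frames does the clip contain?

65 min = 3900 s.
Frames = 3900 × 50 = 195000.

195000 frames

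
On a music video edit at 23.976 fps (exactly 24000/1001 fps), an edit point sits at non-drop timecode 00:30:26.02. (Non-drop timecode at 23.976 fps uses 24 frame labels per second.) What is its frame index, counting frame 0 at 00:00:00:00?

43826

Total seconds to the label: (0 × 3600 + 30 × 60 + 26) = 1826.
Frame index = 1826 × 24 + 2 = 43826.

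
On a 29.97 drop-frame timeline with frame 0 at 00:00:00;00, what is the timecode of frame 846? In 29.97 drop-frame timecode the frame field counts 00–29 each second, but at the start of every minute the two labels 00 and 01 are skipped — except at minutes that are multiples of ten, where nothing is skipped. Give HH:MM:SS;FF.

Each 10-minute DF block holds 10 × 60 × 30 − 9 × 2 = 17982 frames. 846 ÷ 17982 → 0 full blocks, remainder 846.
Within the partial block the first minute is 1800 frames and each further minute 1798, so 0 further minute boundaries passed. Total skipped labels = 18 × 0 + 2 × 0 = 0.
Non-drop label index = 846 + 0 = 846; at 30 labels/s that is 00:00:28:06, i.e. DF 00:00:28;06.

00:00:28;06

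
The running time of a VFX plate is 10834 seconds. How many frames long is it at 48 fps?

520032 frames

Frames = 10834 × 48 = 520032.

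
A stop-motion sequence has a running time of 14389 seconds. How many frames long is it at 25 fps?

359725 frames

Frames = 14389 × 25 = 359725.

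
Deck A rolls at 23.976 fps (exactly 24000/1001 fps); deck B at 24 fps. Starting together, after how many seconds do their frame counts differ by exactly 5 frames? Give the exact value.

5005/24 seconds

The gap grows by |24 − 24000/1001| = 24/1001 frames per second.
Time for a 5-frame gap: 5 ÷ (24/1001) = 5005/24 s.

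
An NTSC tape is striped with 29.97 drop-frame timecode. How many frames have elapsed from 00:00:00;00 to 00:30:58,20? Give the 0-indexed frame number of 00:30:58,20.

As if non-drop at 30 labels/s: (0 × 3600 + 30 × 60 + 58) × 30 + 20 = 55760.
Minute boundaries passed: 30; those not divisible by 10: 30 − 3 = 27; dropped labels = 2 × 27 = 54.
Actual frame index = 55760 − 54 = 55706.

55706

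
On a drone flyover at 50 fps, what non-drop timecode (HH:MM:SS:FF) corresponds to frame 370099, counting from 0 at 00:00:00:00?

02:03:21:49

370099 ÷ 50 = 7401 full seconds, remainder 49 frames.
7401 s = 2 h 3 min 21 s.
Timecode: 02:03:21:49.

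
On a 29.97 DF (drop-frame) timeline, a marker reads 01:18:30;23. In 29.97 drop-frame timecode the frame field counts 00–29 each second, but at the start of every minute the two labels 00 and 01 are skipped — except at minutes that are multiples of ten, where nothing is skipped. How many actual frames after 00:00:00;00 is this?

Complete 10-minute blocks: 7, each 17982 frames → 125874.
Remaining 8 whole minutes in the current block: 1800 + 7 × 1798 = 14386 frames.
Within the current minute: 30 × 30 + 23 − 2 = 921 (labels ;00/;01 skipped at this minute). Total = 125874 + 14386 + 921 = 141181.

141181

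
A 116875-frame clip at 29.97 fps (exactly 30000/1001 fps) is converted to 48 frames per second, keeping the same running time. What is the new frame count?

187187 frames

Target frames = source frames × (target rate / source rate) = 116875 × (48)/(30000/1001) = 116875 × 1001/625 = 187187.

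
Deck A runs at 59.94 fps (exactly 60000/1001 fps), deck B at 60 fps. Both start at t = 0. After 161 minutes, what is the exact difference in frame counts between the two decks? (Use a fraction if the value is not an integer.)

161 min = 9660 s.
A emits 60000/1001 × 9660 = 82800000/143 frames; B emits 60 × 9660 = 579600.
Difference = 82800/143 frames (≈ 579.0210); B is ahead of A.

82800/143 frames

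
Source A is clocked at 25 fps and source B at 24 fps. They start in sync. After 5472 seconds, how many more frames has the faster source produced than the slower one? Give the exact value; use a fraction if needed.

5472 frames

A emits 25 × 5472 = 136800 frames; B emits 24 × 5472 = 131328.
Difference = 5472 frames; B is behind A.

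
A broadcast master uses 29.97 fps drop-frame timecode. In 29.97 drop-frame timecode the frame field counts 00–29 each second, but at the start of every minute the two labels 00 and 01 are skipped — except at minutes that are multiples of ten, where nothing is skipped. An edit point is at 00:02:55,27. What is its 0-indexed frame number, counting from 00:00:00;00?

5273

Complete 10-minute blocks: 0, each 17982 frames → 0.
Remaining 2 whole minutes in the current block: 1800 + 1 × 1798 = 3598 frames.
Within the current minute: 55 × 30 + 27 − 2 = 1675 (labels ;00/;01 skipped at this minute). Total = 0 + 3598 + 1675 = 5273.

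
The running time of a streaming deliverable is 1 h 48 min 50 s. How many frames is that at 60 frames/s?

1 h 48 min 50 s = 6530 s.
Frames = 6530 × 60 = 391800.

391800 frames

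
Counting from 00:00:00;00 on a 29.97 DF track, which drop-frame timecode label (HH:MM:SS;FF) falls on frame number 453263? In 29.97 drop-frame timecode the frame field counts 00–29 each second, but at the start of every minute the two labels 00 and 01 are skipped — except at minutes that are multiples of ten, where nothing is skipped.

Ten DF minutes hold 17982 frames, so frame 453263 lies in block 25 (frames 449550–467531) with 3713 frames into that block.
The block's first minute is 1800 frames and the rest 1798 each; 3713 frames reaches minute 2, so 25 × 18 + 2 × 2 = 454 labels have been skipped so far.
Adding those back, label number 453263 + 454 = 453717 at 30 labels/s is 15123 s + 27 f = 4 h 12 min 3 s frame 27, i.e. 04:12:03;27.

04:12:03;27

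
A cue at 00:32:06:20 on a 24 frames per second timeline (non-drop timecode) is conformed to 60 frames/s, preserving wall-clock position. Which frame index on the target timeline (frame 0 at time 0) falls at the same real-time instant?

Source frame index: (0×3600 + 32×60 + 6) × 24 + 20 = 46244.
Real time: 46244 / (24) = 11561/6 s.
Target frame: (11561/6) × (60) = 115610.

frame 115610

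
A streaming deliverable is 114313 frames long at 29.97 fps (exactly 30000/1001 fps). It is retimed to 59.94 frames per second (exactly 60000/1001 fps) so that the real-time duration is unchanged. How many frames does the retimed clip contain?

Frames at target rate = 114313 × (60000/1001) / (30000/1001) = 228626.

228626 frames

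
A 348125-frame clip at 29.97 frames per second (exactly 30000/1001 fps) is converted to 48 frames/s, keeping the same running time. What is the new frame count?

Target frames = source frames × (target rate / source rate) = 348125 × (48)/(30000/1001) = 348125 × 1001/625 = 557557.

557557 frames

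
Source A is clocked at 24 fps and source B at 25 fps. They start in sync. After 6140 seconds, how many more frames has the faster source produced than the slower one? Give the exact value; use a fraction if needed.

6140 frames

A emits 24 × 6140 = 147360 frames; B emits 25 × 6140 = 153500.
Difference = 6140 frames; B is ahead of A.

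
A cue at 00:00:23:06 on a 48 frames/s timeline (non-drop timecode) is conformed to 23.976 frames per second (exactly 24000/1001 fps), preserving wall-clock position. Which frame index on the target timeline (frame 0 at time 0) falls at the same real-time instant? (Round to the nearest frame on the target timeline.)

Source frame index: (0×3600 + 0×60 + 23) × 48 + 6 = 1110.
Real time: 1110 / (48) = 185/8 s.
Target frame: (185/8) × (24000/1001) = 555000/1001 ≈ 554.446 → 554.

frame 554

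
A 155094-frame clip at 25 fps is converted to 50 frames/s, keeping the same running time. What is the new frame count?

310188 frames

Frames at target rate = 155094 × (50) / (25) = 310188.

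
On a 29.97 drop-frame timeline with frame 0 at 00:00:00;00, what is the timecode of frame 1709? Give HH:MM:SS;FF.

00:00:56;29

Ten DF minutes hold 17982 frames, so frame 1709 lies in block 0 (frames 0–17981) with 1709 frames into that block.
The block's first minute is 1800 frames and the rest 1798 each; 1709 frames reaches minute 0, so 0 × 18 + 0 × 2 = 0 labels have been skipped so far.
Adding those back, label number 1709 + 0 = 1709 at 30 labels/s is 56 s + 29 f = 0 h 0 min 56 s frame 29, i.e. 00:00:56;29.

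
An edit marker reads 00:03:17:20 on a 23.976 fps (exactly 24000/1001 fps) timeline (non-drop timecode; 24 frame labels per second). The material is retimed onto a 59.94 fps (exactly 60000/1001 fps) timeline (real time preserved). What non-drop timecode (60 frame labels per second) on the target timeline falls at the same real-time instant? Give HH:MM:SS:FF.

Source frame index: (0×3600 + 3×60 + 17) × 24 + 20 = 4748.
Real time: 4748 / (24000/1001) = 1188187/6000 s.
Target frame: (1188187/6000) × (60000/1001) = 11870.
At 60 labels/s: frame 11870 → 00:03:17:50.

00:03:17:50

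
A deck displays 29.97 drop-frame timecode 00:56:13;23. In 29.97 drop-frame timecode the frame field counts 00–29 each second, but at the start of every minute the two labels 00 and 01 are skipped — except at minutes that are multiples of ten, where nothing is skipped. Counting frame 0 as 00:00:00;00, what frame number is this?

As if non-drop at 30 labels/s: (0 × 3600 + 56 × 60 + 13) × 30 + 23 = 101213.
Minute boundaries passed: 56; those not divisible by 10: 56 − 5 = 51; dropped labels = 2 × 51 = 102.
Actual frame index = 101213 − 102 = 101111.

101111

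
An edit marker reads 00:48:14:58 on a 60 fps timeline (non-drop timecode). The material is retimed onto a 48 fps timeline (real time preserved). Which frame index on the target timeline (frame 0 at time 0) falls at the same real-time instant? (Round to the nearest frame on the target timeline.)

Source frame index: (0×3600 + 48×60 + 14) × 60 + 58 = 173698.
Real time: 173698 / (60) = 86849/30 s.
Target frame: (86849/30) × (48) = 694792/5 ≈ 138958.400 → 138958.

frame 138958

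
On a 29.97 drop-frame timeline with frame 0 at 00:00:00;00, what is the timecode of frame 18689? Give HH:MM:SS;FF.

Each 10-minute DF block holds 10 × 60 × 30 − 9 × 2 = 17982 frames. 18689 ÷ 17982 → 1 full block, remainder 707.
Within the partial block the first minute is 1800 frames and each further minute 1798, so 0 further minute boundaries passed. Total skipped labels = 18 × 1 + 2 × 0 = 18.
Non-drop label index = 18689 + 18 = 18707; at 30 labels/s that is 00:10:23:17, i.e. DF 00:10:23;17.

00:10:23;17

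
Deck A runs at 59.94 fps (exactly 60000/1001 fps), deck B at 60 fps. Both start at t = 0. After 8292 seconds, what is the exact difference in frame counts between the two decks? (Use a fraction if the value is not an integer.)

A emits 60000/1001 × 8292 = 497520000/1001 frames; B emits 60 × 8292 = 497520.
Difference = 497520/1001 frames (≈ 497.0230); B is ahead of A.

497520/1001 frames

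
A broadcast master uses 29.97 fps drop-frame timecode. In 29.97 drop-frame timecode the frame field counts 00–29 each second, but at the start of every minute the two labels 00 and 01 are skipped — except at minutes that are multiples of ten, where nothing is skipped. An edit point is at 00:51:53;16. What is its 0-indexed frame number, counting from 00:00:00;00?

As if non-drop at 30 labels/s: (0 × 3600 + 51 × 60 + 53) × 30 + 16 = 93406.
Minute boundaries passed: 51; those not divisible by 10: 51 − 5 = 46; dropped labels = 2 × 46 = 92.
Actual frame index = 93406 − 92 = 93314.

93314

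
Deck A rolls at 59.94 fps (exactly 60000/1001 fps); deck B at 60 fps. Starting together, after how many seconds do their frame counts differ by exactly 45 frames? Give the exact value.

750.75 seconds

The gap grows by |60 − 60000/1001| = 60/1001 frames per second.
Time for a 45-frame gap: 45 ÷ (60/1001) = 750.75 s.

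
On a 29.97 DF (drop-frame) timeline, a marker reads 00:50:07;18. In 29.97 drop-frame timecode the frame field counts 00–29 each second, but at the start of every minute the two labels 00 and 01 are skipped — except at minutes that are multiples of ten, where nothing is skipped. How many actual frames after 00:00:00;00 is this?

As if non-drop at 30 labels/s: (0 × 3600 + 50 × 60 + 7) × 30 + 18 = 90228.
Minute boundaries passed: 50; those not divisible by 10: 50 − 5 = 45; dropped labels = 2 × 45 = 90.
Actual frame index = 90228 − 90 = 90138.

90138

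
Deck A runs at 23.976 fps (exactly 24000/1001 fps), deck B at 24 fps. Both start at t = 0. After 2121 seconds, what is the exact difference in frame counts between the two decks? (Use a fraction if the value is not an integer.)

A emits 24000/1001 × 2121 = 7272000/143 frames; B emits 24 × 2121 = 50904.
Difference = 7272/143 frames (≈ 50.8531); B is ahead of A.

7272/143 frames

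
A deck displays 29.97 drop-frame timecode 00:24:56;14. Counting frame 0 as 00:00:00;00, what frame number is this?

Complete 10-minute blocks: 2, each 17982 frames → 35964.
Remaining 4 whole minutes in the current block: 1800 + 3 × 1798 = 7194 frames.
Within the current minute: 56 × 30 + 14 − 2 = 1692 (labels ;00/;01 skipped at this minute). Total = 35964 + 7194 + 1692 = 44850.

44850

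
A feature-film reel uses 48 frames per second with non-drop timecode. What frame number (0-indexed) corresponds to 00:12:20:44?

frame 35564

Total seconds to the label: (0 × 3600 + 12 × 60 + 20) = 740.
Frame index = 740 × 48 + 44 = 35564.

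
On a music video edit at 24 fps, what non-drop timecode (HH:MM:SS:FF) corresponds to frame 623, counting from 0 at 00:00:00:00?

00:00:25:23

623 ÷ 24 = 25 full seconds, remainder 23 frames.
25 s = 0 h 0 min 25 s.
Timecode: 00:00:25:23.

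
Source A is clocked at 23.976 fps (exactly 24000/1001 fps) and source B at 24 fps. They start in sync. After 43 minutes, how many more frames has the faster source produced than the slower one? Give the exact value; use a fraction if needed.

43 min = 2580 s.
A emits 24000/1001 × 2580 = 61920000/1001 frames; B emits 24 × 2580 = 61920.
Difference = 61920/1001 frames (≈ 61.8581); B is ahead of A.

61920/1001 frames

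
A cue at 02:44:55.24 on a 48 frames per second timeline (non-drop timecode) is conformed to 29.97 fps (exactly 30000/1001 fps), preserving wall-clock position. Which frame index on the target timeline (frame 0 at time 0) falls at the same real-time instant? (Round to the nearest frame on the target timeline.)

frame 296568

Source frame index: (2×3600 + 44×60 + 55) × 48 + 24 = 474984.
Real time: 474984 / (48) = 19791/2 s.
Target frame: (19791/2) × (30000/1001) = 296865000/1001 ≈ 296568.432 → 296568.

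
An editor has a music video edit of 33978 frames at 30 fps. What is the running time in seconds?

Running time = 33978 / (30) = 1132.6 s.

1132.6 seconds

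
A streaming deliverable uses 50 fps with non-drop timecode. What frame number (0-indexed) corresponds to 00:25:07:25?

frame 75375

Total seconds to the label: (0 × 3600 + 25 × 60 + 7) = 1507.
Frame index = 1507 × 50 + 25 = 75375.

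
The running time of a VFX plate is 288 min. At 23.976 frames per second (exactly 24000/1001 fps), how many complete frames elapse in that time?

288 min = 17280 s.
Frames = 17280 × 24000/1001 = 414720000/1001 ≈ 414305.6943.
Complete frames: 414305.

414305 frames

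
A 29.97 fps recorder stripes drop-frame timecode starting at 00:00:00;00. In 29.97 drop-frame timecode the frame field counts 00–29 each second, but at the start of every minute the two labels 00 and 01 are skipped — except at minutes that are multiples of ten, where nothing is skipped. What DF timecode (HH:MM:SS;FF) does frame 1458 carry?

Each 10-minute DF block holds 10 × 60 × 30 − 9 × 2 = 17982 frames. 1458 ÷ 17982 → 0 full blocks, remainder 1458.
Within the partial block the first minute is 1800 frames and each further minute 1798, so 0 further minute boundaries passed. Total skipped labels = 18 × 0 + 2 × 0 = 0.
Non-drop label index = 1458 + 0 = 1458; at 30 labels/s that is 00:00:48:18, i.e. DF 00:00:48;18.

00:00:48;18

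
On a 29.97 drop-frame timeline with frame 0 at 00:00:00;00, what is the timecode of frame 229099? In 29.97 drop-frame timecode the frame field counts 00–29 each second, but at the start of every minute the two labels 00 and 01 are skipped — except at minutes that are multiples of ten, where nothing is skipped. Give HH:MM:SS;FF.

Ten DF minutes hold 17982 frames, so frame 229099 lies in block 12 (frames 215784–233765) with 13315 frames into that block.
The block's first minute is 1800 frames and the rest 1798 each; 13315 frames reaches minute 7, so 12 × 18 + 7 × 2 = 230 labels have been skipped so far.
Adding those back, label number 229099 + 230 = 229329 at 30 labels/s is 7644 s + 9 f = 2 h 7 min 24 s frame 9, i.e. 02:07:24;09.

02:07:24;09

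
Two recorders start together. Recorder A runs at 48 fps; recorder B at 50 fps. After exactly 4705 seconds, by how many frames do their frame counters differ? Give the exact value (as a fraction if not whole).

A emits 48 × 4705 = 225840 frames; B emits 50 × 4705 = 235250.
Difference = 9410 frames; B is ahead of A.

9410 frames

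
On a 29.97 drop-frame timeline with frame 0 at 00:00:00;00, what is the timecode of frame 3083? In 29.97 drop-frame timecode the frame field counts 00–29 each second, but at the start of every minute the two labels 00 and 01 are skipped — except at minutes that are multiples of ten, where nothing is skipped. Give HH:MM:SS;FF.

Each 10-minute DF block holds 10 × 60 × 30 − 9 × 2 = 17982 frames. 3083 ÷ 17982 → 0 full blocks, remainder 3083.
Within the partial block the first minute is 1800 frames and each further minute 1798, so 1 further minute boundary passed. Total skipped labels = 18 × 0 + 2 × 1 = 2.
Non-drop label index = 3083 + 2 = 3085; at 30 labels/s that is 00:01:42:25, i.e. DF 00:01:42;25.

00:01:42;25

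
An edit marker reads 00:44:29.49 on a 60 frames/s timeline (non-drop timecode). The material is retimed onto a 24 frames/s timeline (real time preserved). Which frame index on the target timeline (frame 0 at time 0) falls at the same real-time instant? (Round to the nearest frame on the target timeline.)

frame 64076

Source frame index: (0×3600 + 44×60 + 29) × 60 + 49 = 160189.
Real time: 160189 / (60) = 160189/60 s.
Target frame: (160189/60) × (24) = 320378/5 ≈ 64075.600 → 64076.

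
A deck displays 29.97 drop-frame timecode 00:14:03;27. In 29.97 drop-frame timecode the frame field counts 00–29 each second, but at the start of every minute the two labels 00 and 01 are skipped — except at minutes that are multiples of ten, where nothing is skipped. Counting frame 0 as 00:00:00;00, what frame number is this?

25291

Complete 10-minute blocks: 1, each 17982 frames → 17982.
Remaining 4 whole minutes in the current block: 1800 + 3 × 1798 = 7194 frames.
Within the current minute: 3 × 30 + 27 − 2 = 115 (labels ;00/;01 skipped at this minute). Total = 17982 + 7194 + 115 = 25291.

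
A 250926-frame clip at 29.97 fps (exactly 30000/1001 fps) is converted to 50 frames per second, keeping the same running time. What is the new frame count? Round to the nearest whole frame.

Frames at target rate = 250926 × (50) / (30000/1001) = 41862821/100 ≈ 418628.210.
Nearest whole frame: 418628.

418628 frames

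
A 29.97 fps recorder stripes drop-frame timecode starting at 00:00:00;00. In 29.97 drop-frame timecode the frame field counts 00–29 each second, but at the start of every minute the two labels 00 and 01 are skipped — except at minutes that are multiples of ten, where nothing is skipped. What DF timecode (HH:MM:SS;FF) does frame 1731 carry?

00:00:57;21

Ten DF minutes hold 17982 frames, so frame 1731 lies in block 0 (frames 0–17981) with 1731 frames into that block.
The block's first minute is 1800 frames and the rest 1798 each; 1731 frames reaches minute 0, so 0 × 18 + 0 × 2 = 0 labels have been skipped so far.
Adding those back, label number 1731 + 0 = 1731 at 30 labels/s is 57 s + 21 f = 0 h 0 min 57 s frame 21, i.e. 00:00:57;21.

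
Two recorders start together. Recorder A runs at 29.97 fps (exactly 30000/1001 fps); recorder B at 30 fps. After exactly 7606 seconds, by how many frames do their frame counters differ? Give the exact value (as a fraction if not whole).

A emits 30000/1001 × 7606 = 228180000/1001 frames; B emits 30 × 7606 = 228180.
Difference = 228180/1001 frames (≈ 227.9520); B is ahead of A.

228180/1001 frames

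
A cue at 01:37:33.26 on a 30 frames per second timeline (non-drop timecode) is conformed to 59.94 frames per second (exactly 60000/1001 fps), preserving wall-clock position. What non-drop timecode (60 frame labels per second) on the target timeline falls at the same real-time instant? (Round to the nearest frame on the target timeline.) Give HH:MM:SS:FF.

01:37:28:01

Source frame index: (1×3600 + 37×60 + 33) × 30 + 26 = 175616.
Real time: 175616 / (30) = 87808/15 s.
Target frame: (87808/15) × (60000/1001) = 50176000/143 ≈ 350881.119 → 350881.
At 60 labels/s: frame 350881 → 01:37:28:01.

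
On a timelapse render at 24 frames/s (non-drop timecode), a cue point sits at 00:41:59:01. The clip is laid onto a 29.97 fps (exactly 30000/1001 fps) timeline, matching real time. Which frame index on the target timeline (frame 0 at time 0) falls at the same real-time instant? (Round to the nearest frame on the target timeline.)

frame 75496

Source frame index: (0×3600 + 41×60 + 59) × 24 + 1 = 60457.
Real time: 60457 / (24) = 60457/24 s.
Target frame: (60457/24) × (30000/1001) = 75571250/1001 ≈ 75495.754 → 75496.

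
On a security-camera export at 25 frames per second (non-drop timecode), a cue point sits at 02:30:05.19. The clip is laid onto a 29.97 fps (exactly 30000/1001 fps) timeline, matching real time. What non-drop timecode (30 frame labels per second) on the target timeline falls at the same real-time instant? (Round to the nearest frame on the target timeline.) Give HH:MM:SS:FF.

02:29:56:23

Source frame index: (2×3600 + 30×60 + 5) × 25 + 19 = 225144.
Real time: 225144 / (25) = 225144/25 s.
Target frame: (225144/25) × (30000/1001) = 270172800/1001 ≈ 269902.897 → 269903.
At 30 labels/s: frame 269903 → 02:29:56:23.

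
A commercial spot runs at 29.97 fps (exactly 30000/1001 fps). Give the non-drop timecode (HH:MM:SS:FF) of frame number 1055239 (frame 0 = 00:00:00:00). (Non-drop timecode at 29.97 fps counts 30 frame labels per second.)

1055239 ÷ 30 = 35174 full seconds, remainder 19 frames.
35174 s = 9 h 46 min 14 s.
Timecode: 09:46:14:19.

09:46:14:19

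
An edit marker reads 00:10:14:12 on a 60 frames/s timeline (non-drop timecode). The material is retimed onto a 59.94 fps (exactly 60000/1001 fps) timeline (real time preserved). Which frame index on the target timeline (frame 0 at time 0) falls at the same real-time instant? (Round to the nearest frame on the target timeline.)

Source frame index: (0×3600 + 10×60 + 14) × 60 + 12 = 36852.
Real time: 36852 / (60) = 3071/5 s.
Target frame: (3071/5) × (60000/1001) = 36852000/1001 ≈ 36815.185 → 36815.

frame 36815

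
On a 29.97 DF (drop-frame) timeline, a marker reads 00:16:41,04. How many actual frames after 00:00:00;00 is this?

30004

As if non-drop at 30 labels/s: (0 × 3600 + 16 × 60 + 41) × 30 + 4 = 30034.
Minute boundaries passed: 16; those not divisible by 10: 16 − 1 = 15; dropped labels = 2 × 15 = 30.
Actual frame index = 30034 − 30 = 30004.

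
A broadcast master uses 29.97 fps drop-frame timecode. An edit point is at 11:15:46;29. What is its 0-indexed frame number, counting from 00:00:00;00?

Complete 10-minute blocks: 67, each 17982 frames → 1204794.
Remaining 5 whole minutes in the current block: 1800 + 4 × 1798 = 8992 frames.
Within the current minute: 46 × 30 + 29 − 2 = 1407 (labels ;00/;01 skipped at this minute). Total = 1204794 + 8992 + 1407 = 1215193.

1215193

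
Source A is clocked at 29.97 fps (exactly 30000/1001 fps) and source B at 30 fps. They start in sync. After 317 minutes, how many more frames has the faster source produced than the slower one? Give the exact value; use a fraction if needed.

317 min = 19020 s.
A emits 30000/1001 × 19020 = 570600000/1001 frames; B emits 30 × 19020 = 570600.
Difference = 570600/1001 frames (≈ 570.0300); B is ahead of A.

570600/1001 frames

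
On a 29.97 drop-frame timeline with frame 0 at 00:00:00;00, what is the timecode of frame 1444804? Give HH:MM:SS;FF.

13:23:28;10

Ten DF minutes hold 17982 frames, so frame 1444804 lies in block 80 (frames 1438560–1456541) with 6244 frames into that block.
The block's first minute is 1800 frames and the rest 1798 each; 6244 frames reaches minute 3, so 80 × 18 + 3 × 2 = 1446 labels have been skipped so far.
Adding those back, label number 1444804 + 1446 = 1446250 at 30 labels/s is 48208 s + 10 f = 13 h 23 min 28 s frame 10, i.e. 13:23:28;10.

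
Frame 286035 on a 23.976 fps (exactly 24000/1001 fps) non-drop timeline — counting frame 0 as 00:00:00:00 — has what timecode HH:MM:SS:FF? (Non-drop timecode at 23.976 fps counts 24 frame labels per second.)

286035 ÷ 24 = 11918 full seconds, remainder 3 frames.
11918 s = 3 h 18 min 38 s.
Timecode: 03:18:38:03.

03:18:38:03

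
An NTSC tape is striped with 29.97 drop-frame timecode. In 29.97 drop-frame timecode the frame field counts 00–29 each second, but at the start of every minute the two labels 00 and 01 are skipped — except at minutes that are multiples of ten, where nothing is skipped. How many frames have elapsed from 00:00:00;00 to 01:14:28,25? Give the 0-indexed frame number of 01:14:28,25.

As if non-drop at 30 labels/s: (1 × 3600 + 14 × 60 + 28) × 30 + 25 = 134065.
Minute boundaries passed: 74; those not divisible by 10: 74 − 7 = 67; dropped labels = 2 × 67 = 134.
Actual frame index = 134065 − 134 = 133931.

133931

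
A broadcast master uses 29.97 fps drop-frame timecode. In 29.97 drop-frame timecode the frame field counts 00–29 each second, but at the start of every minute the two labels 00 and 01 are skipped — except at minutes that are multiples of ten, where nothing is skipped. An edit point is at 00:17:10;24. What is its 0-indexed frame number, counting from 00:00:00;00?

30892

As if non-drop at 30 labels/s: (0 × 3600 + 17 × 60 + 10) × 30 + 24 = 30924.
Minute boundaries passed: 17; those not divisible by 10: 17 − 1 = 16; dropped labels = 2 × 16 = 32.
Actual frame index = 30924 − 32 = 30892.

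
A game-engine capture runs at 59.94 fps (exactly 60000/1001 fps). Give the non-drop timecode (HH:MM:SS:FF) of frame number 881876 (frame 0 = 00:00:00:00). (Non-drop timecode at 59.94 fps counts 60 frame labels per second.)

04:04:57:56

881876 ÷ 60 = 14697 full seconds, remainder 56 frames.
14697 s = 4 h 4 min 57 s.
Timecode: 04:04:57:56.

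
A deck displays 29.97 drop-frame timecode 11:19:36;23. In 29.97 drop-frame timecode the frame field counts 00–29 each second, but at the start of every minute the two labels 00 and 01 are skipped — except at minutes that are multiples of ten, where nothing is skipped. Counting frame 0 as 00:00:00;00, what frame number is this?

1222079

Complete 10-minute blocks: 67, each 17982 frames → 1204794.
Remaining 9 whole minutes in the current block: 1800 + 8 × 1798 = 16184 frames.
Within the current minute: 36 × 30 + 23 − 2 = 1101 (labels ;00/;01 skipped at this minute). Total = 1204794 + 16184 + 1101 = 1222079.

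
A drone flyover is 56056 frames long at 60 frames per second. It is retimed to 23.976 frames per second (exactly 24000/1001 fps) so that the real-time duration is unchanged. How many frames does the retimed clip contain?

22400 frames

Target frames = source frames × (target rate / source rate) = 56056 × (24000/1001)/(60) = 56056 × 400/1001 = 22400.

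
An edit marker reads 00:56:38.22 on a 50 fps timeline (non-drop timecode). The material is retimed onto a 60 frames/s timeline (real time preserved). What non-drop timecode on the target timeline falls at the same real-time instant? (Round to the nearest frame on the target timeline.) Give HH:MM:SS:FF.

Source frame index: (0×3600 + 56×60 + 38) × 50 + 22 = 169922.
Real time: 169922 / (50) = 84961/25 s.
Target frame: (84961/25) × (60) = 1019532/5 ≈ 203906.400 → 203906.
At 60 labels/s: frame 203906 → 00:56:38:26.

00:56:38:26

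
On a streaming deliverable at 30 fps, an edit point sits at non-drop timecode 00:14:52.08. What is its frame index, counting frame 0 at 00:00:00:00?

frame 26768

Total seconds to the label: (0 × 3600 + 14 × 60 + 52) = 892.
Frame index = 892 × 30 + 8 = 26768.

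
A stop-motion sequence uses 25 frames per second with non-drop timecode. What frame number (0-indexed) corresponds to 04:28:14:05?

frame 402355

Total seconds to the label: (4 × 3600 + 28 × 60 + 14) = 16094.
Frame index = 16094 × 25 + 5 = 402355.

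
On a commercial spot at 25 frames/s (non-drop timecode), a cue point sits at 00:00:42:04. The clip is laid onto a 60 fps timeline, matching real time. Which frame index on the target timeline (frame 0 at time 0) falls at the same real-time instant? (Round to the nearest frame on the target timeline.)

Source frame index: (0×3600 + 0×60 + 42) × 25 + 4 = 1054.
Real time: 1054 / (25) = 1054/25 s.
Target frame: (1054/25) × (60) = 12648/5 ≈ 2529.600 → 2530.

frame 2530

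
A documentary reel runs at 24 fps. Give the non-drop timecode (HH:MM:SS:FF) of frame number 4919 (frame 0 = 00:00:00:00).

4919 ÷ 24 = 204 full seconds, remainder 23 frames.
204 s = 0 h 3 min 24 s.
Timecode: 00:03:24:23.

00:03:24:23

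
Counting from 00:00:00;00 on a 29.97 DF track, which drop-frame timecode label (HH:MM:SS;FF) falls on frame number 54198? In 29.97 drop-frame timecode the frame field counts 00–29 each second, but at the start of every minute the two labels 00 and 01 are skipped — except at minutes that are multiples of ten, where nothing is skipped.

00:30:08;12

Each 10-minute DF block holds 10 × 60 × 30 − 9 × 2 = 17982 frames. 54198 ÷ 17982 → 3 full blocks, remainder 252.
Within the partial block the first minute is 1800 frames and each further minute 1798, so 0 further minute boundaries passed. Total skipped labels = 18 × 3 + 2 × 0 = 54.
Non-drop label index = 54198 + 54 = 54252; at 30 labels/s that is 00:30:08:12, i.e. DF 00:30:08;12.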